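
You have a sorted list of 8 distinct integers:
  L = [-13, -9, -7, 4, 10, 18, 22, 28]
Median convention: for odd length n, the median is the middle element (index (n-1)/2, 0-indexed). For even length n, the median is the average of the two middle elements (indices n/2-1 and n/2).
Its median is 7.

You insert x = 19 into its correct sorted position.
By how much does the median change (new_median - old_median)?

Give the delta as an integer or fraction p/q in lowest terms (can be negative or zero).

Answer: 3

Derivation:
Old median = 7
After inserting x = 19: new sorted = [-13, -9, -7, 4, 10, 18, 19, 22, 28]
New median = 10
Delta = 10 - 7 = 3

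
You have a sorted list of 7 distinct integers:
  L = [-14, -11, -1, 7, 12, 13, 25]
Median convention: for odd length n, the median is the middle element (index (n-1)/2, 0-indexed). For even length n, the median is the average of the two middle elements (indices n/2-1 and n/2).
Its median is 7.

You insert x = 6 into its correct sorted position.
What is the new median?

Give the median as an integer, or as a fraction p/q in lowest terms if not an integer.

Answer: 13/2

Derivation:
Old list (sorted, length 7): [-14, -11, -1, 7, 12, 13, 25]
Old median = 7
Insert x = 6
Old length odd (7). Middle was index 3 = 7.
New length even (8). New median = avg of two middle elements.
x = 6: 3 elements are < x, 4 elements are > x.
New sorted list: [-14, -11, -1, 6, 7, 12, 13, 25]
New median = 13/2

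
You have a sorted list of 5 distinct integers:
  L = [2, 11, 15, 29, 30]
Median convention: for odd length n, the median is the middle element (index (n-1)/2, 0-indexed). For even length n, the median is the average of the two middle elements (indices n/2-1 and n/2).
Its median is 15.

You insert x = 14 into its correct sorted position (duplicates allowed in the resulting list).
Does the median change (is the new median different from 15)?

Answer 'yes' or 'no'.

Old median = 15
Insert x = 14
New median = 29/2
Changed? yes

Answer: yes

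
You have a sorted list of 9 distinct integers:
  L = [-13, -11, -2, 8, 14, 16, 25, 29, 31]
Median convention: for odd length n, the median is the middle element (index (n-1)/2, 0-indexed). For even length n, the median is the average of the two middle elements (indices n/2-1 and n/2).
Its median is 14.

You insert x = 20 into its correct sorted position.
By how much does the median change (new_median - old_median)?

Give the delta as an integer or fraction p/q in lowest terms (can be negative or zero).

Answer: 1

Derivation:
Old median = 14
After inserting x = 20: new sorted = [-13, -11, -2, 8, 14, 16, 20, 25, 29, 31]
New median = 15
Delta = 15 - 14 = 1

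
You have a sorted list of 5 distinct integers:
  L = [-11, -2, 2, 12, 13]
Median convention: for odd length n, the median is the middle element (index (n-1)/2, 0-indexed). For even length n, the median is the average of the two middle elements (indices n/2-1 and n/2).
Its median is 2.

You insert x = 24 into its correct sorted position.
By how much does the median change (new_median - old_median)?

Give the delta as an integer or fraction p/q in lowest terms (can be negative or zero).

Answer: 5

Derivation:
Old median = 2
After inserting x = 24: new sorted = [-11, -2, 2, 12, 13, 24]
New median = 7
Delta = 7 - 2 = 5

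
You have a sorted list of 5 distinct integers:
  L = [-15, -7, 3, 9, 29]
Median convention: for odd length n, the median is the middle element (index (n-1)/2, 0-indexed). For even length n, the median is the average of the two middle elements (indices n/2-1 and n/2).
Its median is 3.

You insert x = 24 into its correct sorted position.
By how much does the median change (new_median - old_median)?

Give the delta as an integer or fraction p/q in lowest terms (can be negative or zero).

Old median = 3
After inserting x = 24: new sorted = [-15, -7, 3, 9, 24, 29]
New median = 6
Delta = 6 - 3 = 3

Answer: 3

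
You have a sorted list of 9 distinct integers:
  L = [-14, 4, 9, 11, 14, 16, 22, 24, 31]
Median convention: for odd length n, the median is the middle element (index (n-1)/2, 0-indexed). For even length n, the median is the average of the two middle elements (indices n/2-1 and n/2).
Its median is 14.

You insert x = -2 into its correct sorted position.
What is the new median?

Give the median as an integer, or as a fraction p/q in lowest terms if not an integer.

Old list (sorted, length 9): [-14, 4, 9, 11, 14, 16, 22, 24, 31]
Old median = 14
Insert x = -2
Old length odd (9). Middle was index 4 = 14.
New length even (10). New median = avg of two middle elements.
x = -2: 1 elements are < x, 8 elements are > x.
New sorted list: [-14, -2, 4, 9, 11, 14, 16, 22, 24, 31]
New median = 25/2

Answer: 25/2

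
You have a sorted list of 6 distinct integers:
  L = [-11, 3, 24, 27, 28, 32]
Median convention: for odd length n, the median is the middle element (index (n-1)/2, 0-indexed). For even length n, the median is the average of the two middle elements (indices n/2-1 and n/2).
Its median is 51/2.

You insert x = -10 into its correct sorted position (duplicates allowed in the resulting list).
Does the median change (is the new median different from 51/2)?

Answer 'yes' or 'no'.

Old median = 51/2
Insert x = -10
New median = 24
Changed? yes

Answer: yes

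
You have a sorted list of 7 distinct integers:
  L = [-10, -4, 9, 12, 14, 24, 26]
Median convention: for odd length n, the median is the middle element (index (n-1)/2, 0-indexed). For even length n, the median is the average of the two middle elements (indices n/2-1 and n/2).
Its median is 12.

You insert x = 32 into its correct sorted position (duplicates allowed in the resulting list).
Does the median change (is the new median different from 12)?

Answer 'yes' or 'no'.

Answer: yes

Derivation:
Old median = 12
Insert x = 32
New median = 13
Changed? yes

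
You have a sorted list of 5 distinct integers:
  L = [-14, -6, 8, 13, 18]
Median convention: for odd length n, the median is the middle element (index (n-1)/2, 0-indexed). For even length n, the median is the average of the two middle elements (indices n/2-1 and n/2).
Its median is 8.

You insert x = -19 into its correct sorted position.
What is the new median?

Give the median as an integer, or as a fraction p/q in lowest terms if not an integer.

Old list (sorted, length 5): [-14, -6, 8, 13, 18]
Old median = 8
Insert x = -19
Old length odd (5). Middle was index 2 = 8.
New length even (6). New median = avg of two middle elements.
x = -19: 0 elements are < x, 5 elements are > x.
New sorted list: [-19, -14, -6, 8, 13, 18]
New median = 1

Answer: 1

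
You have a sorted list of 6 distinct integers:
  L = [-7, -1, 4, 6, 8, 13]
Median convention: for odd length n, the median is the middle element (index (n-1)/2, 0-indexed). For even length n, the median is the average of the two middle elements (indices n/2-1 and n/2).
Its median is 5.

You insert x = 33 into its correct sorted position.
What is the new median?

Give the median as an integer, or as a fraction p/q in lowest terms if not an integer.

Old list (sorted, length 6): [-7, -1, 4, 6, 8, 13]
Old median = 5
Insert x = 33
Old length even (6). Middle pair: indices 2,3 = 4,6.
New length odd (7). New median = single middle element.
x = 33: 6 elements are < x, 0 elements are > x.
New sorted list: [-7, -1, 4, 6, 8, 13, 33]
New median = 6

Answer: 6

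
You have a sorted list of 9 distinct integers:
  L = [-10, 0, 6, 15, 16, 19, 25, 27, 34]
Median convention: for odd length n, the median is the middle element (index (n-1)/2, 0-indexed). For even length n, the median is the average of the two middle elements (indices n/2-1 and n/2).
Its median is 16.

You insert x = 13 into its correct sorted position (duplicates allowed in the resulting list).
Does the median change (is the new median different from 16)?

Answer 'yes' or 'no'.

Old median = 16
Insert x = 13
New median = 31/2
Changed? yes

Answer: yes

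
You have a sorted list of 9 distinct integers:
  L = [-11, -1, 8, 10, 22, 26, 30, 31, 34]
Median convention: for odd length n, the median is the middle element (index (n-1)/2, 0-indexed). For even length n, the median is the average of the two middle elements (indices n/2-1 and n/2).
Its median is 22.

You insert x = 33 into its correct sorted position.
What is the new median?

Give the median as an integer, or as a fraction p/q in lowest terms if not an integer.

Old list (sorted, length 9): [-11, -1, 8, 10, 22, 26, 30, 31, 34]
Old median = 22
Insert x = 33
Old length odd (9). Middle was index 4 = 22.
New length even (10). New median = avg of two middle elements.
x = 33: 8 elements are < x, 1 elements are > x.
New sorted list: [-11, -1, 8, 10, 22, 26, 30, 31, 33, 34]
New median = 24

Answer: 24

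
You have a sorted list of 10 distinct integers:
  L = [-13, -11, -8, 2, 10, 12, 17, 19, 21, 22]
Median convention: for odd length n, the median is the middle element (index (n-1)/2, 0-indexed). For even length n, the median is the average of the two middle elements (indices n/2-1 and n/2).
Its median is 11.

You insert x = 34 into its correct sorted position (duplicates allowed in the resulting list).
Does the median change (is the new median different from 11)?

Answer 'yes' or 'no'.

Answer: yes

Derivation:
Old median = 11
Insert x = 34
New median = 12
Changed? yes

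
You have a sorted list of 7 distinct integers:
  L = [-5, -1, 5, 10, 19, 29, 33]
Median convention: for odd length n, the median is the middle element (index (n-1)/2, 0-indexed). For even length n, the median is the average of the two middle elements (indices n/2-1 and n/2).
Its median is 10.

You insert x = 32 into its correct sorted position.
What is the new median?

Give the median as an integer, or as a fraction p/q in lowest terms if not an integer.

Old list (sorted, length 7): [-5, -1, 5, 10, 19, 29, 33]
Old median = 10
Insert x = 32
Old length odd (7). Middle was index 3 = 10.
New length even (8). New median = avg of two middle elements.
x = 32: 6 elements are < x, 1 elements are > x.
New sorted list: [-5, -1, 5, 10, 19, 29, 32, 33]
New median = 29/2

Answer: 29/2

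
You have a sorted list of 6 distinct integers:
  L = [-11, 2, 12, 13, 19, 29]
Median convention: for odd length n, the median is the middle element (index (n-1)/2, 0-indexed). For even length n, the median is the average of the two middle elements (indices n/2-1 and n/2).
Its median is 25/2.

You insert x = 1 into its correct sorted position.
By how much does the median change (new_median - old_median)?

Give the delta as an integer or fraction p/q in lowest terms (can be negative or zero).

Old median = 25/2
After inserting x = 1: new sorted = [-11, 1, 2, 12, 13, 19, 29]
New median = 12
Delta = 12 - 25/2 = -1/2

Answer: -1/2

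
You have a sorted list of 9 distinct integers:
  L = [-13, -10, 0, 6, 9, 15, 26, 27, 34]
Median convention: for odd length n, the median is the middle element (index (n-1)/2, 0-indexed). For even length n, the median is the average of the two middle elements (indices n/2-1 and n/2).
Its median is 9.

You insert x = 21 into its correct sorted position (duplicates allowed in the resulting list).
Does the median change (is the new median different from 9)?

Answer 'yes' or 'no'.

Answer: yes

Derivation:
Old median = 9
Insert x = 21
New median = 12
Changed? yes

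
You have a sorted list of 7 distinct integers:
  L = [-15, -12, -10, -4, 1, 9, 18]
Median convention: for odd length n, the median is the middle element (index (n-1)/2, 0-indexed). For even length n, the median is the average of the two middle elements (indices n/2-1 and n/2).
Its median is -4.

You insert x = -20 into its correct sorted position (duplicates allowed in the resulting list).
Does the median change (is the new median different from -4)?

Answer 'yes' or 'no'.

Old median = -4
Insert x = -20
New median = -7
Changed? yes

Answer: yes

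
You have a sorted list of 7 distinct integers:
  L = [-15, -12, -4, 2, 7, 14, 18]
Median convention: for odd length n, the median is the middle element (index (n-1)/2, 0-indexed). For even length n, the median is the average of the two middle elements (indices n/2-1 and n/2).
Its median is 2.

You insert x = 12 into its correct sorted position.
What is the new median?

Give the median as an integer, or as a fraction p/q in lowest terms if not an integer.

Old list (sorted, length 7): [-15, -12, -4, 2, 7, 14, 18]
Old median = 2
Insert x = 12
Old length odd (7). Middle was index 3 = 2.
New length even (8). New median = avg of two middle elements.
x = 12: 5 elements are < x, 2 elements are > x.
New sorted list: [-15, -12, -4, 2, 7, 12, 14, 18]
New median = 9/2

Answer: 9/2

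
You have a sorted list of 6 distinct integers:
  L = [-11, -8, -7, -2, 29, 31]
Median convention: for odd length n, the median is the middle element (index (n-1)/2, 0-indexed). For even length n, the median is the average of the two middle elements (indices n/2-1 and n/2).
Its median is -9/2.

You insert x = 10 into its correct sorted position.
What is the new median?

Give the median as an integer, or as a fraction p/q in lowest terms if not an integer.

Old list (sorted, length 6): [-11, -8, -7, -2, 29, 31]
Old median = -9/2
Insert x = 10
Old length even (6). Middle pair: indices 2,3 = -7,-2.
New length odd (7). New median = single middle element.
x = 10: 4 elements are < x, 2 elements are > x.
New sorted list: [-11, -8, -7, -2, 10, 29, 31]
New median = -2

Answer: -2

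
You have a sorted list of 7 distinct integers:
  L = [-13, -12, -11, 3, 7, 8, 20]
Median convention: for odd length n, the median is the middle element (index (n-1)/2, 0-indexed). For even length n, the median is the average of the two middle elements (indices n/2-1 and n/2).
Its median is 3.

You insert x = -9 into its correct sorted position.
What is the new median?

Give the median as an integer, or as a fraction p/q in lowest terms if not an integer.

Answer: -3

Derivation:
Old list (sorted, length 7): [-13, -12, -11, 3, 7, 8, 20]
Old median = 3
Insert x = -9
Old length odd (7). Middle was index 3 = 3.
New length even (8). New median = avg of two middle elements.
x = -9: 3 elements are < x, 4 elements are > x.
New sorted list: [-13, -12, -11, -9, 3, 7, 8, 20]
New median = -3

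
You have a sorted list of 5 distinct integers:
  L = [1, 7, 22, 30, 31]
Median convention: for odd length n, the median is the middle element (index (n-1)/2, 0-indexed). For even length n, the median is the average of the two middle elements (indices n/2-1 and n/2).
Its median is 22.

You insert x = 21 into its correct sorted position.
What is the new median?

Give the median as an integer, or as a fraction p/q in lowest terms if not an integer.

Answer: 43/2

Derivation:
Old list (sorted, length 5): [1, 7, 22, 30, 31]
Old median = 22
Insert x = 21
Old length odd (5). Middle was index 2 = 22.
New length even (6). New median = avg of two middle elements.
x = 21: 2 elements are < x, 3 elements are > x.
New sorted list: [1, 7, 21, 22, 30, 31]
New median = 43/2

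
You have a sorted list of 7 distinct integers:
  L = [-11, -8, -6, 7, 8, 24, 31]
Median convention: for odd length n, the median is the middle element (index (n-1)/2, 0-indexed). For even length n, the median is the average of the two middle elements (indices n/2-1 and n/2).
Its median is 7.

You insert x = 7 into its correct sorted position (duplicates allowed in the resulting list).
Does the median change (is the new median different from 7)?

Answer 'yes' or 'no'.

Old median = 7
Insert x = 7
New median = 7
Changed? no

Answer: no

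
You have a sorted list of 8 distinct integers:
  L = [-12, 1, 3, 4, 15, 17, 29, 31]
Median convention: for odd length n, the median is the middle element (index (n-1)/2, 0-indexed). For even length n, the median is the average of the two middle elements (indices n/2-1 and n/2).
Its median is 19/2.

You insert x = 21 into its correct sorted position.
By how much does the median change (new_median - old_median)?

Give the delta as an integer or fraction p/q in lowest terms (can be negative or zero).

Old median = 19/2
After inserting x = 21: new sorted = [-12, 1, 3, 4, 15, 17, 21, 29, 31]
New median = 15
Delta = 15 - 19/2 = 11/2

Answer: 11/2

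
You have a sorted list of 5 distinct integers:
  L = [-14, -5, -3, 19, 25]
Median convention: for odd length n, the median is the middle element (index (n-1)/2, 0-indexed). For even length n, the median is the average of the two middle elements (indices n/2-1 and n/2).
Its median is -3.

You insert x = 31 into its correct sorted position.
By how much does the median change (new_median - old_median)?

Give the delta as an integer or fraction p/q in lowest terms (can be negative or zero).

Answer: 11

Derivation:
Old median = -3
After inserting x = 31: new sorted = [-14, -5, -3, 19, 25, 31]
New median = 8
Delta = 8 - -3 = 11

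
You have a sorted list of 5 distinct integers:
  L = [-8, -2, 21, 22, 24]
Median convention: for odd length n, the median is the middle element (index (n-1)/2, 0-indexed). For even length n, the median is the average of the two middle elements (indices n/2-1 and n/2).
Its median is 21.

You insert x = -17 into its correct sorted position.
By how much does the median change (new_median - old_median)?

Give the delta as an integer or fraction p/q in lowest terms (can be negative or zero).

Old median = 21
After inserting x = -17: new sorted = [-17, -8, -2, 21, 22, 24]
New median = 19/2
Delta = 19/2 - 21 = -23/2

Answer: -23/2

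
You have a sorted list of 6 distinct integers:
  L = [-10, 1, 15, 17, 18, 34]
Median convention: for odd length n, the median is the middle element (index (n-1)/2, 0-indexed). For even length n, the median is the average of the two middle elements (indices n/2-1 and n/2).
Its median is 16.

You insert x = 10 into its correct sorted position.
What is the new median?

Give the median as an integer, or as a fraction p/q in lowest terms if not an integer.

Old list (sorted, length 6): [-10, 1, 15, 17, 18, 34]
Old median = 16
Insert x = 10
Old length even (6). Middle pair: indices 2,3 = 15,17.
New length odd (7). New median = single middle element.
x = 10: 2 elements are < x, 4 elements are > x.
New sorted list: [-10, 1, 10, 15, 17, 18, 34]
New median = 15

Answer: 15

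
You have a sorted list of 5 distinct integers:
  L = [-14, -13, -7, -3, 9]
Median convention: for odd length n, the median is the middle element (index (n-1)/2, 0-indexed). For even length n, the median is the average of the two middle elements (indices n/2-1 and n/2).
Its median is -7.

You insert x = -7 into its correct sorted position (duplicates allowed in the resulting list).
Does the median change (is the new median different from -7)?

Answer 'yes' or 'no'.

Old median = -7
Insert x = -7
New median = -7
Changed? no

Answer: no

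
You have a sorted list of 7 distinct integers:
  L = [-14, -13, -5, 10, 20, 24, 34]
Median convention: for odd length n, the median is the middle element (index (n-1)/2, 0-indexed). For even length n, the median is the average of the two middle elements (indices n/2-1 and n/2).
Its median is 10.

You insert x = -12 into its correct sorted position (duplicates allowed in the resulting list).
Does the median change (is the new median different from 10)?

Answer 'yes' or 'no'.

Answer: yes

Derivation:
Old median = 10
Insert x = -12
New median = 5/2
Changed? yes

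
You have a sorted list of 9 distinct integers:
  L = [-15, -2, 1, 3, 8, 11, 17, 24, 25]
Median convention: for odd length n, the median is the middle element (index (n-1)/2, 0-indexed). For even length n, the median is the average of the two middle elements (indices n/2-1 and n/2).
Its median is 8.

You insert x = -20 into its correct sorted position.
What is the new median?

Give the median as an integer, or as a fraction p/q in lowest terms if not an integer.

Answer: 11/2

Derivation:
Old list (sorted, length 9): [-15, -2, 1, 3, 8, 11, 17, 24, 25]
Old median = 8
Insert x = -20
Old length odd (9). Middle was index 4 = 8.
New length even (10). New median = avg of two middle elements.
x = -20: 0 elements are < x, 9 elements are > x.
New sorted list: [-20, -15, -2, 1, 3, 8, 11, 17, 24, 25]
New median = 11/2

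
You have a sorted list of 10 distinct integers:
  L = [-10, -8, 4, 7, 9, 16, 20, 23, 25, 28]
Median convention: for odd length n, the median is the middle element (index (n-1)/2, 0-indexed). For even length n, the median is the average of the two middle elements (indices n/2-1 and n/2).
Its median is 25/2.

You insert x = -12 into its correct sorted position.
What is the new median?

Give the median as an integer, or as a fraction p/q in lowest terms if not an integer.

Answer: 9

Derivation:
Old list (sorted, length 10): [-10, -8, 4, 7, 9, 16, 20, 23, 25, 28]
Old median = 25/2
Insert x = -12
Old length even (10). Middle pair: indices 4,5 = 9,16.
New length odd (11). New median = single middle element.
x = -12: 0 elements are < x, 10 elements are > x.
New sorted list: [-12, -10, -8, 4, 7, 9, 16, 20, 23, 25, 28]
New median = 9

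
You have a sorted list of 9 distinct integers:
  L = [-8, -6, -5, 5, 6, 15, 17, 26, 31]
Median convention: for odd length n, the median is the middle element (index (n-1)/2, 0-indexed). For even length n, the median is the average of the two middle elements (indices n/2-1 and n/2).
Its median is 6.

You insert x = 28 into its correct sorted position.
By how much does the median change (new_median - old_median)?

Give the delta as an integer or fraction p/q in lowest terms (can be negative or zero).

Answer: 9/2

Derivation:
Old median = 6
After inserting x = 28: new sorted = [-8, -6, -5, 5, 6, 15, 17, 26, 28, 31]
New median = 21/2
Delta = 21/2 - 6 = 9/2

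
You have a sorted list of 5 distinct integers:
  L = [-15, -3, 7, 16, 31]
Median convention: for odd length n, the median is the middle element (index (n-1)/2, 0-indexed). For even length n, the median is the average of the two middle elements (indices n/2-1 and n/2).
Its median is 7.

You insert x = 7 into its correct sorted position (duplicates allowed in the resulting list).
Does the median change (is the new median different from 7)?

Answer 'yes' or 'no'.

Answer: no

Derivation:
Old median = 7
Insert x = 7
New median = 7
Changed? no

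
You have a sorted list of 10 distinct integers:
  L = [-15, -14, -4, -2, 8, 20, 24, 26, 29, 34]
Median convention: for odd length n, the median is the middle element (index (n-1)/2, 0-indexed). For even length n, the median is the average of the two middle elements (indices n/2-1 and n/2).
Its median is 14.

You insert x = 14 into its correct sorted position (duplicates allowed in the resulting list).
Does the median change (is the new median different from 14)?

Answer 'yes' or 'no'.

Answer: no

Derivation:
Old median = 14
Insert x = 14
New median = 14
Changed? no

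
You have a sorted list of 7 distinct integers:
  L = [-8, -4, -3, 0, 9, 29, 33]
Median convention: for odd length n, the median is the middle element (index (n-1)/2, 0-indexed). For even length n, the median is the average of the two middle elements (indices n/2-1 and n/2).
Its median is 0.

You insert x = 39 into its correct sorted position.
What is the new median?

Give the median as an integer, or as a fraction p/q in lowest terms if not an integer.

Answer: 9/2

Derivation:
Old list (sorted, length 7): [-8, -4, -3, 0, 9, 29, 33]
Old median = 0
Insert x = 39
Old length odd (7). Middle was index 3 = 0.
New length even (8). New median = avg of two middle elements.
x = 39: 7 elements are < x, 0 elements are > x.
New sorted list: [-8, -4, -3, 0, 9, 29, 33, 39]
New median = 9/2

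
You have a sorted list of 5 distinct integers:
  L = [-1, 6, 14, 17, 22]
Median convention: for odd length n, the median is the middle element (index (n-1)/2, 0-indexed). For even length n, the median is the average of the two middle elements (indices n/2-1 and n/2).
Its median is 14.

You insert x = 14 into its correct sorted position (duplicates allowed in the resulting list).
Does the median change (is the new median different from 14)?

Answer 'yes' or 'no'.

Answer: no

Derivation:
Old median = 14
Insert x = 14
New median = 14
Changed? no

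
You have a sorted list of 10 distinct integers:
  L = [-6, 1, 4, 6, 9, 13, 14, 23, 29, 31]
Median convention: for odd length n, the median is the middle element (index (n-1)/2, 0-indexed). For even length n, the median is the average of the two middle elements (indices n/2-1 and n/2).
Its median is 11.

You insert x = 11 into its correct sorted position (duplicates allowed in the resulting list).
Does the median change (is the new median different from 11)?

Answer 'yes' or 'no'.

Answer: no

Derivation:
Old median = 11
Insert x = 11
New median = 11
Changed? no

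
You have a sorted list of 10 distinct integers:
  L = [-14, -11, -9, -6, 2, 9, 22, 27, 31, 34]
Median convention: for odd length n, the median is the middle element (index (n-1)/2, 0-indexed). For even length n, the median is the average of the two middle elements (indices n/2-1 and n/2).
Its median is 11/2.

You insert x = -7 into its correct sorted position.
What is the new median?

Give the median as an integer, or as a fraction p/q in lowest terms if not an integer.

Answer: 2

Derivation:
Old list (sorted, length 10): [-14, -11, -9, -6, 2, 9, 22, 27, 31, 34]
Old median = 11/2
Insert x = -7
Old length even (10). Middle pair: indices 4,5 = 2,9.
New length odd (11). New median = single middle element.
x = -7: 3 elements are < x, 7 elements are > x.
New sorted list: [-14, -11, -9, -7, -6, 2, 9, 22, 27, 31, 34]
New median = 2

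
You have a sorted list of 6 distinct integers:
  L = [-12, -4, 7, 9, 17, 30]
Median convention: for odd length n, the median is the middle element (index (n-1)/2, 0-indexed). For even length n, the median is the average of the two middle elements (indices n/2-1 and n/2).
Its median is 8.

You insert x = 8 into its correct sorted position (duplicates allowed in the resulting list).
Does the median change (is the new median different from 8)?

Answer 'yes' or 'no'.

Old median = 8
Insert x = 8
New median = 8
Changed? no

Answer: no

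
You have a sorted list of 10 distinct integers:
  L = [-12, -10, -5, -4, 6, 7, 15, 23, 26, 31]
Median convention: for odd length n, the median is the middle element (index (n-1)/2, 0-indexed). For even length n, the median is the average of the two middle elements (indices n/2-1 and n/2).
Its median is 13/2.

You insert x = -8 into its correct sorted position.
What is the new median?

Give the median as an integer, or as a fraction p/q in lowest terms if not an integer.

Old list (sorted, length 10): [-12, -10, -5, -4, 6, 7, 15, 23, 26, 31]
Old median = 13/2
Insert x = -8
Old length even (10). Middle pair: indices 4,5 = 6,7.
New length odd (11). New median = single middle element.
x = -8: 2 elements are < x, 8 elements are > x.
New sorted list: [-12, -10, -8, -5, -4, 6, 7, 15, 23, 26, 31]
New median = 6

Answer: 6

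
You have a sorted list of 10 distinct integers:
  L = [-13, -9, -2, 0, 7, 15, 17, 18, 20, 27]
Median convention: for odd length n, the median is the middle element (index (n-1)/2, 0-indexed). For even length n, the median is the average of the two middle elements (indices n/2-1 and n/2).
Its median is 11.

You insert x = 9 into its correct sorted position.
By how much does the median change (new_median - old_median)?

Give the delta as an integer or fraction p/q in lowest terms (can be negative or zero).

Old median = 11
After inserting x = 9: new sorted = [-13, -9, -2, 0, 7, 9, 15, 17, 18, 20, 27]
New median = 9
Delta = 9 - 11 = -2

Answer: -2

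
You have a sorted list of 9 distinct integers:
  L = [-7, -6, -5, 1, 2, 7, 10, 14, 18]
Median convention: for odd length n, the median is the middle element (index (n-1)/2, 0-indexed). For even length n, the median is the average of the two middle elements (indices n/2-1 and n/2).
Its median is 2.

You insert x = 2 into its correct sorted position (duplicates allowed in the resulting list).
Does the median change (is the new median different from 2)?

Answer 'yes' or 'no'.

Answer: no

Derivation:
Old median = 2
Insert x = 2
New median = 2
Changed? no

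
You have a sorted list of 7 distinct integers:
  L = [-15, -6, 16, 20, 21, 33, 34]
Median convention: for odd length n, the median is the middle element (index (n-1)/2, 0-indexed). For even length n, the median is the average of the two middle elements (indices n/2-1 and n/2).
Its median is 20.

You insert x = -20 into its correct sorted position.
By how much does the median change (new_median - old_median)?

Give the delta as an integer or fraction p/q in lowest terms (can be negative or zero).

Answer: -2

Derivation:
Old median = 20
After inserting x = -20: new sorted = [-20, -15, -6, 16, 20, 21, 33, 34]
New median = 18
Delta = 18 - 20 = -2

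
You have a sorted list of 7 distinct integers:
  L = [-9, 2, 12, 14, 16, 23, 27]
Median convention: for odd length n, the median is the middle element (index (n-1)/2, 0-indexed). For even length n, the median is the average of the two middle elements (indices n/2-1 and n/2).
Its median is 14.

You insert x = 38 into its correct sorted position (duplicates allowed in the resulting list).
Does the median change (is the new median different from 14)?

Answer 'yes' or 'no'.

Old median = 14
Insert x = 38
New median = 15
Changed? yes

Answer: yes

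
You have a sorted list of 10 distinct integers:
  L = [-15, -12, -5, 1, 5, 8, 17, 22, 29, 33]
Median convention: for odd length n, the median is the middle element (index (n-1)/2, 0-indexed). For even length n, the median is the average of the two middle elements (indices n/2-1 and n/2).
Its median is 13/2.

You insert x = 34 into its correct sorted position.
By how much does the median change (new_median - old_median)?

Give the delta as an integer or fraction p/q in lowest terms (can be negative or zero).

Old median = 13/2
After inserting x = 34: new sorted = [-15, -12, -5, 1, 5, 8, 17, 22, 29, 33, 34]
New median = 8
Delta = 8 - 13/2 = 3/2

Answer: 3/2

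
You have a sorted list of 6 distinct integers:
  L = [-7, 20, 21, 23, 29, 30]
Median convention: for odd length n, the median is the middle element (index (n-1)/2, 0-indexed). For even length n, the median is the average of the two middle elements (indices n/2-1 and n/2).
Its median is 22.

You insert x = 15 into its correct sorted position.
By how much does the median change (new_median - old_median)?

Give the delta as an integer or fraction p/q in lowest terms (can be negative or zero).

Answer: -1

Derivation:
Old median = 22
After inserting x = 15: new sorted = [-7, 15, 20, 21, 23, 29, 30]
New median = 21
Delta = 21 - 22 = -1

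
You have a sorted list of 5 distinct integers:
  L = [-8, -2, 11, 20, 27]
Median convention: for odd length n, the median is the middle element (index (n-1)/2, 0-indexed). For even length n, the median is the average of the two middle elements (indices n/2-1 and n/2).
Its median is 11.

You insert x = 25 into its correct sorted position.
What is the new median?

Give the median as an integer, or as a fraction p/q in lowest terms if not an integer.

Old list (sorted, length 5): [-8, -2, 11, 20, 27]
Old median = 11
Insert x = 25
Old length odd (5). Middle was index 2 = 11.
New length even (6). New median = avg of two middle elements.
x = 25: 4 elements are < x, 1 elements are > x.
New sorted list: [-8, -2, 11, 20, 25, 27]
New median = 31/2

Answer: 31/2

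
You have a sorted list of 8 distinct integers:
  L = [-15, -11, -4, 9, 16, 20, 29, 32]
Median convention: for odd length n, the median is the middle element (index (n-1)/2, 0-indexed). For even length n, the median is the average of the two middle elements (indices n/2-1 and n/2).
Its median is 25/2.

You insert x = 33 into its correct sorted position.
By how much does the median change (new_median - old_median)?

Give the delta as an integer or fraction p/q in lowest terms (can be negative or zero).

Old median = 25/2
After inserting x = 33: new sorted = [-15, -11, -4, 9, 16, 20, 29, 32, 33]
New median = 16
Delta = 16 - 25/2 = 7/2

Answer: 7/2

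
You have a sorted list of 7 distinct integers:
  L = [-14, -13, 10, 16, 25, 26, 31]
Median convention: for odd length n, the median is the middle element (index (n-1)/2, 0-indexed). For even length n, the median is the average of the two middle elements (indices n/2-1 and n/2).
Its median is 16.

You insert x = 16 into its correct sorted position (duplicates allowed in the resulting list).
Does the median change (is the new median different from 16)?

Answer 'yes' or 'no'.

Old median = 16
Insert x = 16
New median = 16
Changed? no

Answer: no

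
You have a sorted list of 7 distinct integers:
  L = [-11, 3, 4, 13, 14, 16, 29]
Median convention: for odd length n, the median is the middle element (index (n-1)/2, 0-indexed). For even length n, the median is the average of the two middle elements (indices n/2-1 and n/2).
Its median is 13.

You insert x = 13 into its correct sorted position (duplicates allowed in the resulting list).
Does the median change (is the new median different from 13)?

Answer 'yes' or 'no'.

Answer: no

Derivation:
Old median = 13
Insert x = 13
New median = 13
Changed? no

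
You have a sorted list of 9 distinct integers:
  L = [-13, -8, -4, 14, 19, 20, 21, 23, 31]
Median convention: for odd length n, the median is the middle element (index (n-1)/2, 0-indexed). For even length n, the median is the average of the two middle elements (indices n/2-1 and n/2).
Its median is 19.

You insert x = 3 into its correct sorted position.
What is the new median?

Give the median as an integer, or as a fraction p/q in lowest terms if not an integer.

Old list (sorted, length 9): [-13, -8, -4, 14, 19, 20, 21, 23, 31]
Old median = 19
Insert x = 3
Old length odd (9). Middle was index 4 = 19.
New length even (10). New median = avg of two middle elements.
x = 3: 3 elements are < x, 6 elements are > x.
New sorted list: [-13, -8, -4, 3, 14, 19, 20, 21, 23, 31]
New median = 33/2

Answer: 33/2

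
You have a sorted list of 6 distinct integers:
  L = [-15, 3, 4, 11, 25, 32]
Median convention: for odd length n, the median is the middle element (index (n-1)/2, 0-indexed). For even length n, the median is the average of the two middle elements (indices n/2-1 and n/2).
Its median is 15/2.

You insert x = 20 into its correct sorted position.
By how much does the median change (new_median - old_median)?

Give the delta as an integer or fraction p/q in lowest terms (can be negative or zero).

Answer: 7/2

Derivation:
Old median = 15/2
After inserting x = 20: new sorted = [-15, 3, 4, 11, 20, 25, 32]
New median = 11
Delta = 11 - 15/2 = 7/2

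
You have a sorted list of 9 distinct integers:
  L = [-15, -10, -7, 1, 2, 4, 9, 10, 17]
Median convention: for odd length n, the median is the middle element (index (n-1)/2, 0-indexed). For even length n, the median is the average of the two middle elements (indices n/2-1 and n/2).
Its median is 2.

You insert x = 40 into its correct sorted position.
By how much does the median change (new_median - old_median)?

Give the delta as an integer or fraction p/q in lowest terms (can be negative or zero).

Answer: 1

Derivation:
Old median = 2
After inserting x = 40: new sorted = [-15, -10, -7, 1, 2, 4, 9, 10, 17, 40]
New median = 3
Delta = 3 - 2 = 1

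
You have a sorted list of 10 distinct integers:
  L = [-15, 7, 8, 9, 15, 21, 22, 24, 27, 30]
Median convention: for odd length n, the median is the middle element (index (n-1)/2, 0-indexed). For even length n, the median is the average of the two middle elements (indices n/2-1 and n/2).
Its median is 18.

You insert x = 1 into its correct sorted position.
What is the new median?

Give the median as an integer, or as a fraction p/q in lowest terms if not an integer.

Answer: 15

Derivation:
Old list (sorted, length 10): [-15, 7, 8, 9, 15, 21, 22, 24, 27, 30]
Old median = 18
Insert x = 1
Old length even (10). Middle pair: indices 4,5 = 15,21.
New length odd (11). New median = single middle element.
x = 1: 1 elements are < x, 9 elements are > x.
New sorted list: [-15, 1, 7, 8, 9, 15, 21, 22, 24, 27, 30]
New median = 15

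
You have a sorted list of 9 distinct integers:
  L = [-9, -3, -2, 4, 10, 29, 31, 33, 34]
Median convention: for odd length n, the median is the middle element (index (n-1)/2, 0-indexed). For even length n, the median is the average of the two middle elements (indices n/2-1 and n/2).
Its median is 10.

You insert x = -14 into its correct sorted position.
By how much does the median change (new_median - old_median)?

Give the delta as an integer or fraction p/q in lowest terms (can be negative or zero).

Old median = 10
After inserting x = -14: new sorted = [-14, -9, -3, -2, 4, 10, 29, 31, 33, 34]
New median = 7
Delta = 7 - 10 = -3

Answer: -3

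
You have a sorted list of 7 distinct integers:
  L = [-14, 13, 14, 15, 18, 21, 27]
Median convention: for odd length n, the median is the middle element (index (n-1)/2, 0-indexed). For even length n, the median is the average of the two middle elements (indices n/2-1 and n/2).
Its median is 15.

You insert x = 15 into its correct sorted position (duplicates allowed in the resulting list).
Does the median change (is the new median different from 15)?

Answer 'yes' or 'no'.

Answer: no

Derivation:
Old median = 15
Insert x = 15
New median = 15
Changed? no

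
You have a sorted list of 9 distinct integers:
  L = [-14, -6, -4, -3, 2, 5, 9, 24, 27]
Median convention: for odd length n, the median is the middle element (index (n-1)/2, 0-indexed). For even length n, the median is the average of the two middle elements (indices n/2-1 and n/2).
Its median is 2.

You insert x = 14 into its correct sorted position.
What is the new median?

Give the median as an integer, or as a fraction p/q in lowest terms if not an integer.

Answer: 7/2

Derivation:
Old list (sorted, length 9): [-14, -6, -4, -3, 2, 5, 9, 24, 27]
Old median = 2
Insert x = 14
Old length odd (9). Middle was index 4 = 2.
New length even (10). New median = avg of two middle elements.
x = 14: 7 elements are < x, 2 elements are > x.
New sorted list: [-14, -6, -4, -3, 2, 5, 9, 14, 24, 27]
New median = 7/2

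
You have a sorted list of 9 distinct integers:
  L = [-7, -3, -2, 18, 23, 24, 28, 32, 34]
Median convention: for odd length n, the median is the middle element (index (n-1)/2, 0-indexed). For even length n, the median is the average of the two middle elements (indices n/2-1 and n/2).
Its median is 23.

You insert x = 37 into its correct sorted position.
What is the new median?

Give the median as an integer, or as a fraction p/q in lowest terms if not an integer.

Old list (sorted, length 9): [-7, -3, -2, 18, 23, 24, 28, 32, 34]
Old median = 23
Insert x = 37
Old length odd (9). Middle was index 4 = 23.
New length even (10). New median = avg of two middle elements.
x = 37: 9 elements are < x, 0 elements are > x.
New sorted list: [-7, -3, -2, 18, 23, 24, 28, 32, 34, 37]
New median = 47/2

Answer: 47/2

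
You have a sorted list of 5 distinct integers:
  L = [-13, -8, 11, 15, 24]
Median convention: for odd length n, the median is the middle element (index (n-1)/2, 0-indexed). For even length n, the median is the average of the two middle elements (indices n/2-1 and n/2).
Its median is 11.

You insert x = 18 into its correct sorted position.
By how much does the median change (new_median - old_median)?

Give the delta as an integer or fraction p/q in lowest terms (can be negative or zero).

Answer: 2

Derivation:
Old median = 11
After inserting x = 18: new sorted = [-13, -8, 11, 15, 18, 24]
New median = 13
Delta = 13 - 11 = 2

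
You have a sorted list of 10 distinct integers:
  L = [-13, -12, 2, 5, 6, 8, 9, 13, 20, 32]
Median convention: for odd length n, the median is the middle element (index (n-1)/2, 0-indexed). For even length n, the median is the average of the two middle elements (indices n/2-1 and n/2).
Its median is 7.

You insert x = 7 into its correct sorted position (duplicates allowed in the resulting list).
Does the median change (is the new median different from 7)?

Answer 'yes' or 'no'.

Answer: no

Derivation:
Old median = 7
Insert x = 7
New median = 7
Changed? no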